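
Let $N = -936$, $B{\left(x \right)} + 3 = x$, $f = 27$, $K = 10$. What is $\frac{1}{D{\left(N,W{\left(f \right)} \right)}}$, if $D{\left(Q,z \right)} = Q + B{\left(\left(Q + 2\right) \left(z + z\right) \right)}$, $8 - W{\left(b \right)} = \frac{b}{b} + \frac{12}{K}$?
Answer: $- \frac{5}{58867} \approx -8.4937 \cdot 10^{-5}$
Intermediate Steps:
$B{\left(x \right)} = -3 + x$
$W{\left(b \right)} = \frac{29}{5}$ ($W{\left(b \right)} = 8 - \left(\frac{b}{b} + \frac{12}{10}\right) = 8 - \left(1 + 12 \cdot \frac{1}{10}\right) = 8 - \left(1 + \frac{6}{5}\right) = 8 - \frac{11}{5} = \frac{29}{5}$)
$D{\left(Q,z \right)} = -3 + Q + 2 z \left(2 + Q\right)$ ($D{\left(Q,z \right)} = Q + \left(-3 + \left(Q + 2\right) \left(z + z\right)\right) = Q + \left(-3 + \left(2 + Q\right) 2 z\right) = Q + \left(-3 + 2 z \left(2 + Q\right)\right) = -3 + Q + 2 z \left(2 + Q\right)$)
$\frac{1}{D{\left(N,W{\left(f \right)} \right)}} = \frac{1}{-3 - 936 + 2 \cdot \frac{29}{5} \left(2 - 936\right)} = \frac{1}{-3 - 936 + 2 \cdot \frac{29}{5} \left(-934\right)} = \frac{1}{-3 - 936 - \frac{54172}{5}} = \frac{1}{- \frac{58867}{5}} = - \frac{5}{58867}$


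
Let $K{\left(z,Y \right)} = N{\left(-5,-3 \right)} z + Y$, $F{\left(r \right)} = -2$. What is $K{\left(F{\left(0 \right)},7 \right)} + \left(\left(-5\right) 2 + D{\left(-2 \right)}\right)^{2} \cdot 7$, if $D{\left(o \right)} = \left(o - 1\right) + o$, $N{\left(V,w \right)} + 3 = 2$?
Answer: $1584$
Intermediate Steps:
$N{\left(V,w \right)} = -1$ ($N{\left(V,w \right)} = -3 + 2 = -1$)
$D{\left(o \right)} = -1 + 2 o$ ($D{\left(o \right)} = \left(o - 1\right) + o = \left(-1 + o\right) + o = -1 + 2 o$)
$K{\left(z,Y \right)} = Y - z$ ($K{\left(z,Y \right)} = - z + Y = Y - z$)
$K{\left(F{\left(0 \right)},7 \right)} + \left(\left(-5\right) 2 + D{\left(-2 \right)}\right)^{2} \cdot 7 = \left(7 - -2\right) + \left(\left(-5\right) 2 + \left(-1 + 2 \left(-2\right)\right)\right)^{2} \cdot 7 = \left(7 + 2\right) + \left(-10 - 5\right)^{2} \cdot 7 = 9 + \left(-10 - 5\right)^{2} \cdot 7 = 9 + \left(-15\right)^{2} \cdot 7 = 9 + 225 \cdot 7 = 9 + 1575 = 1584$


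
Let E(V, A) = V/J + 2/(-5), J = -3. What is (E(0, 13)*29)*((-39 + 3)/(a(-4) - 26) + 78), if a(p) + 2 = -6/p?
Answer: -243948/265 ≈ -920.56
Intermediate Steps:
a(p) = -2 - 6/p
E(V, A) = -⅖ - V/3 (E(V, A) = V/(-3) + 2/(-5) = V*(-⅓) + 2*(-⅕) = -V/3 - ⅖ = -⅖ - V/3)
(E(0, 13)*29)*((-39 + 3)/(a(-4) - 26) + 78) = ((-⅖ - ⅓*0)*29)*((-39 + 3)/((-2 - 6/(-4)) - 26) + 78) = ((-⅖ + 0)*29)*(-36/((-2 - 6*(-¼)) - 26) + 78) = (-⅖*29)*(-36/((-2 + 3/2) - 26) + 78) = -58*(-36/(-½ - 26) + 78)/5 = -58*(-36/(-53/2) + 78)/5 = -58*(-36*(-2/53) + 78)/5 = -58*(72/53 + 78)/5 = -58/5*4206/53 = -243948/265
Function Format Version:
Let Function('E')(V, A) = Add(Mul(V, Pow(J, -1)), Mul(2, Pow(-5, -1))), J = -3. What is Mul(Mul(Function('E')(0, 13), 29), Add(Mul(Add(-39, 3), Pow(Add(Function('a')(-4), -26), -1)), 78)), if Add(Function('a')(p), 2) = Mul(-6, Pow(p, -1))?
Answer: Rational(-243948, 265) ≈ -920.56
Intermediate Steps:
Function('a')(p) = Add(-2, Mul(-6, Pow(p, -1)))
Function('E')(V, A) = Add(Rational(-2, 5), Mul(Rational(-1, 3), V)) (Function('E')(V, A) = Add(Mul(V, Pow(-3, -1)), Mul(2, Pow(-5, -1))) = Add(Mul(V, Rational(-1, 3)), Mul(2, Rational(-1, 5))) = Add(Mul(Rational(-1, 3), V), Rational(-2, 5)) = Add(Rational(-2, 5), Mul(Rational(-1, 3), V)))
Mul(Mul(Function('E')(0, 13), 29), Add(Mul(Add(-39, 3), Pow(Add(Function('a')(-4), -26), -1)), 78)) = Mul(Mul(Add(Rational(-2, 5), Mul(Rational(-1, 3), 0)), 29), Add(Mul(Add(-39, 3), Pow(Add(Add(-2, Mul(-6, Pow(-4, -1))), -26), -1)), 78)) = Mul(Mul(Add(Rational(-2, 5), 0), 29), Add(Mul(-36, Pow(Add(Add(-2, Mul(-6, Rational(-1, 4))), -26), -1)), 78)) = Mul(Mul(Rational(-2, 5), 29), Add(Mul(-36, Pow(Add(Add(-2, Rational(3, 2)), -26), -1)), 78)) = Mul(Rational(-58, 5), Add(Mul(-36, Pow(Add(Rational(-1, 2), -26), -1)), 78)) = Mul(Rational(-58, 5), Add(Mul(-36, Pow(Rational(-53, 2), -1)), 78)) = Mul(Rational(-58, 5), Add(Mul(-36, Rational(-2, 53)), 78)) = Mul(Rational(-58, 5), Add(Rational(72, 53), 78)) = Mul(Rational(-58, 5), Rational(4206, 53)) = Rational(-243948, 265)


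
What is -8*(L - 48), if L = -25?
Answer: 584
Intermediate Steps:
-8*(L - 48) = -8*(-25 - 48) = -8*(-73) = 584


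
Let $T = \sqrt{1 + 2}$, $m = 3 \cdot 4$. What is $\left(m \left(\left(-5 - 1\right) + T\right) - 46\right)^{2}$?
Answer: $14356 - 2832 \sqrt{3} \approx 9450.8$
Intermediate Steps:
$m = 12$
$T = \sqrt{3} \approx 1.732$
$\left(m \left(\left(-5 - 1\right) + T\right) - 46\right)^{2} = \left(12 \left(\left(-5 - 1\right) + \sqrt{3}\right) - 46\right)^{2} = \left(12 \left(-6 + \sqrt{3}\right) - 46\right)^{2} = \left(\left(-72 + 12 \sqrt{3}\right) - 46\right)^{2} = \left(-118 + 12 \sqrt{3}\right)^{2}$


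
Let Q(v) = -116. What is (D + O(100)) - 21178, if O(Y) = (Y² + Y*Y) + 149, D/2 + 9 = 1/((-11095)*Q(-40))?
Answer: -673754969/643510 ≈ -1047.0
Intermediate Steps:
D = -11583179/643510 (D = -18 + 2*(1/(-11095*(-116))) = -18 + 2*(-1/11095*(-1/116)) = -18 + 2*(1/1287020) = -18 + 1/643510 = -11583179/643510 ≈ -18.000)
O(Y) = 149 + 2*Y² (O(Y) = (Y² + Y²) + 149 = 2*Y² + 149 = 149 + 2*Y²)
(D + O(100)) - 21178 = (-11583179/643510 + (149 + 2*100²)) - 21178 = (-11583179/643510 + (149 + 2*10000)) - 21178 = (-11583179/643510 + (149 + 20000)) - 21178 = (-11583179/643510 + 20149) - 21178 = 12954499811/643510 - 21178 = -673754969/643510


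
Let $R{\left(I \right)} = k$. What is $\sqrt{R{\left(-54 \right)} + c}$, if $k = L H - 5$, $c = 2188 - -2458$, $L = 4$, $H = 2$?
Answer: $\sqrt{4649} \approx 68.184$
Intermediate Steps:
$c = 4646$ ($c = 2188 + 2458 = 4646$)
$k = 3$ ($k = 4 \cdot 2 - 5 = 8 - 5 = 3$)
$R{\left(I \right)} = 3$
$\sqrt{R{\left(-54 \right)} + c} = \sqrt{3 + 4646} = \sqrt{4649}$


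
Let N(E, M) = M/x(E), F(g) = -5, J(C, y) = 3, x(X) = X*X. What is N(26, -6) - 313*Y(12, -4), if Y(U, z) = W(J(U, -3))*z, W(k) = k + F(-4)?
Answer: -846355/338 ≈ -2504.0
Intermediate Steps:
x(X) = X²
W(k) = -5 + k (W(k) = k - 5 = -5 + k)
N(E, M) = M/E² (N(E, M) = M/(E²) = M/E²)
Y(U, z) = -2*z (Y(U, z) = (-5 + 3)*z = -2*z)
N(26, -6) - 313*Y(12, -4) = -6/26² - (-626)*(-4) = -6*1/676 - 313*8 = -3/338 - 2504 = -846355/338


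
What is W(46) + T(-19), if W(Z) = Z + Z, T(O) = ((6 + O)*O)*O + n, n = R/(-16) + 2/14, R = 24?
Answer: -64433/14 ≈ -4602.4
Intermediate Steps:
n = -19/14 (n = 24/(-16) + 2/14 = 24*(-1/16) + 2*(1/14) = -3/2 + 1/7 = -19/14 ≈ -1.3571)
T(O) = -19/14 + O**2*(6 + O) (T(O) = ((6 + O)*O)*O - 19/14 = (O*(6 + O))*O - 19/14 = O**2*(6 + O) - 19/14 = -19/14 + O**2*(6 + O))
W(Z) = 2*Z
W(46) + T(-19) = 2*46 + (-19/14 + (-19)**3 + 6*(-19)**2) = 92 + (-19/14 - 6859 + 6*361) = 92 + (-19/14 - 6859 + 2166) = 92 - 65721/14 = -64433/14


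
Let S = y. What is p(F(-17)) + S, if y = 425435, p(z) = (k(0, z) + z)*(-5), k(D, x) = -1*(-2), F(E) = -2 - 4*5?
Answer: 425535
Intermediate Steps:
F(E) = -22 (F(E) = -2 - 20 = -22)
k(D, x) = 2
p(z) = -10 - 5*z (p(z) = (2 + z)*(-5) = -10 - 5*z)
S = 425435
p(F(-17)) + S = (-10 - 5*(-22)) + 425435 = (-10 + 110) + 425435 = 100 + 425435 = 425535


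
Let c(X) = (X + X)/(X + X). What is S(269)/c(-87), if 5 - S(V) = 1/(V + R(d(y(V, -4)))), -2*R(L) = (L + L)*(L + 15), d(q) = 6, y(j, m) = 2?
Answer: 714/143 ≈ 4.9930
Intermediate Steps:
c(X) = 1 (c(X) = (2*X)/((2*X)) = (2*X)*(1/(2*X)) = 1)
R(L) = -L*(15 + L) (R(L) = -(L + L)*(L + 15)/2 = -2*L*(15 + L)/2 = -L*(15 + L))
S(V) = 5 - 1/(-126 + V) (S(V) = 5 - 1/(V - 1*6*(15 + 6)) = 5 - 1/(V - 1*6*21) = 5 - 1/(V - 126) = 5 - 1/(-126 + V))
S(269)/c(-87) = ((-631 + 5*269)/(-126 + 269))/1 = ((-631 + 1345)/143)*1 = ((1/143)*714)*1 = (714/143)*1 = 714/143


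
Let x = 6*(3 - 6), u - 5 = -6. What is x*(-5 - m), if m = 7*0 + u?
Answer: 72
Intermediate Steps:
u = -1 (u = 5 - 6 = -1)
m = -1 (m = 7*0 - 1 = 0 - 1 = -1)
x = -18 (x = 6*(-3) = -18)
x*(-5 - m) = -18*(-5 - 1*(-1)) = -18*(-5 + 1) = -18*(-4) = 72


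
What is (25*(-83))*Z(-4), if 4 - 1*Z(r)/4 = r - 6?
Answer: -116200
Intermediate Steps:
Z(r) = 40 - 4*r (Z(r) = 16 - 4*(r - 6) = 16 - 4*(-6 + r) = 16 + (24 - 4*r) = 40 - 4*r)
(25*(-83))*Z(-4) = (25*(-83))*(40 - 4*(-4)) = -2075*(40 + 16) = -2075*56 = -116200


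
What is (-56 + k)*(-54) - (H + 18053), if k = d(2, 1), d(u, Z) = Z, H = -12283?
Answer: -2800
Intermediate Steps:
k = 1
(-56 + k)*(-54) - (H + 18053) = (-56 + 1)*(-54) - (-12283 + 18053) = -55*(-54) - 1*5770 = 2970 - 5770 = -2800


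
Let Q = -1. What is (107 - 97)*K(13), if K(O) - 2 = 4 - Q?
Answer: 70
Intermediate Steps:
K(O) = 7 (K(O) = 2 + (4 - 1*(-1)) = 2 + (4 + 1) = 2 + 5 = 7)
(107 - 97)*K(13) = (107 - 97)*7 = 10*7 = 70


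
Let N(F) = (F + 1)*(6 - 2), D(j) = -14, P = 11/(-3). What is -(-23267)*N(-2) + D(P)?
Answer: -93082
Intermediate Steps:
P = -11/3 (P = 11*(-⅓) = -11/3 ≈ -3.6667)
N(F) = 4 + 4*F (N(F) = (1 + F)*4 = 4 + 4*F)
-(-23267)*N(-2) + D(P) = -(-23267)*(4 + 4*(-2)) - 14 = -(-23267)*(4 - 8) - 14 = -(-23267)*(-4) - 14 = -439*212 - 14 = -93068 - 14 = -93082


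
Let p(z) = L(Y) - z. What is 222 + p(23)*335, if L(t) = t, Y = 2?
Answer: -6813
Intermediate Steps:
p(z) = 2 - z
222 + p(23)*335 = 222 + (2 - 1*23)*335 = 222 + (2 - 23)*335 = 222 - 21*335 = 222 - 7035 = -6813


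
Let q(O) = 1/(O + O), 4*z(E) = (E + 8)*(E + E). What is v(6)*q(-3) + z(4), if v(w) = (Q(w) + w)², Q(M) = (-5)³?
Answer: -14017/6 ≈ -2336.2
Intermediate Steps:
Q(M) = -125
z(E) = E*(8 + E)/2 (z(E) = ((E + 8)*(E + E))/4 = ((8 + E)*(2*E))/4 = (2*E*(8 + E))/4 = E*(8 + E)/2)
v(w) = (-125 + w)²
q(O) = 1/(2*O)
v(6)*q(-3) + z(4) = (-125 + 6)²*((½)/(-3)) + (½)*4*(8 + 4) = (-119)²*((½)*(-⅓)) + (½)*4*12 = 14161*(-⅙) + 24 = -14161/6 + 24 = -14017/6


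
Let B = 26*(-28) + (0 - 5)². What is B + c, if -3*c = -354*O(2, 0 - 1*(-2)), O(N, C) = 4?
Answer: -231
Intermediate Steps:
c = 472 (c = -(-118)*4 = -⅓*(-1416) = 472)
B = -703 (B = -728 + (-5)² = -728 + 25 = -703)
B + c = -703 + 472 = -231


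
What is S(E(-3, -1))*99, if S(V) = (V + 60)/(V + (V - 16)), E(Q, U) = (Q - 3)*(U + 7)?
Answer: -27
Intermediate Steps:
E(Q, U) = (-3 + Q)*(7 + U)
S(V) = (60 + V)/(-16 + 2*V) (S(V) = (60 + V)/(V + (-16 + V)) = (60 + V)/(-16 + 2*V))
S(E(-3, -1))*99 = ((60 + (-21 - 3*(-1) + 7*(-3) - 3*(-1)))/(2*(-8 + (-21 - 3*(-1) + 7*(-3) - 3*(-1)))))*99 = ((60 + (-21 + 3 - 21 + 3))/(2*(-8 + (-21 + 3 - 21 + 3))))*99 = ((60 - 36)/(2*(-8 - 36)))*99 = ((½)*24/(-44))*99 = ((½)*(-1/44)*24)*99 = -3/11*99 = -27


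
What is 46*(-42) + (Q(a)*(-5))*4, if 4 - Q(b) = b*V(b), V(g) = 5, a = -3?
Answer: -2312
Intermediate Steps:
Q(b) = 4 - 5*b (Q(b) = 4 - b*5 = 4 - 5*b)
46*(-42) + (Q(a)*(-5))*4 = 46*(-42) + ((4 - 5*(-3))*(-5))*4 = -1932 + ((4 + 15)*(-5))*4 = -1932 + (19*(-5))*4 = -1932 - 95*4 = -1932 - 380 = -2312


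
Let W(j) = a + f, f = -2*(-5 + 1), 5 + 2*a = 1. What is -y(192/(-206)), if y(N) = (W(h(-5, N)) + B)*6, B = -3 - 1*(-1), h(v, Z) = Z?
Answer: -24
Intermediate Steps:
a = -2 (a = -5/2 + (½)*1 = -5/2 + ½ = -2)
f = 8 (f = -2*(-4) = 8)
W(j) = 6 (W(j) = -2 + 8 = 6)
B = -2 (B = -3 + 1 = -2)
y(N) = 24 (y(N) = (6 - 2)*6 = 4*6 = 24)
-y(192/(-206)) = -1*24 = -24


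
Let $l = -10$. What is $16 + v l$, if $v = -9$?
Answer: $106$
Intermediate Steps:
$16 + v l = 16 - -90 = 16 + 90 = 106$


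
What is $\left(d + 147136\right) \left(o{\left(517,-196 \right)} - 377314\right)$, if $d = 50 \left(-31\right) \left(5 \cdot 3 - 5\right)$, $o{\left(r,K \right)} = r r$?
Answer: $-14483250900$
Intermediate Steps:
$o{\left(r,K \right)} = r^{2}$
$d = -15500$ ($d = - 1550 \left(15 - 5\right) = \left(-1550\right) 10 = -15500$)
$\left(d + 147136\right) \left(o{\left(517,-196 \right)} - 377314\right) = \left(-15500 + 147136\right) \left(517^{2} - 377314\right) = 131636 \left(267289 - 377314\right) = 131636 \left(-110025\right) = -14483250900$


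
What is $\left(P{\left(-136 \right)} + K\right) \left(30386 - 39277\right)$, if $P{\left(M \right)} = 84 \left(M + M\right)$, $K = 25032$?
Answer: $-19417944$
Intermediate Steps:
$P{\left(M \right)} = 168 M$ ($P{\left(M \right)} = 84 \cdot 2 M = 168 M$)
$\left(P{\left(-136 \right)} + K\right) \left(30386 - 39277\right) = \left(168 \left(-136\right) + 25032\right) \left(30386 - 39277\right) = \left(-22848 + 25032\right) \left(-8891\right) = 2184 \left(-8891\right) = -19417944$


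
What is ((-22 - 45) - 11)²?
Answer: 6084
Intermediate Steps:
((-22 - 45) - 11)² = (-67 - 11)² = (-78)² = 6084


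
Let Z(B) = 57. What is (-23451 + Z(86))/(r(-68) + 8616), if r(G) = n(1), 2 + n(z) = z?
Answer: -23394/8615 ≈ -2.7155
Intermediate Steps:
n(z) = -2 + z
r(G) = -1 (r(G) = -2 + 1 = -1)
(-23451 + Z(86))/(r(-68) + 8616) = (-23451 + 57)/(-1 + 8616) = -23394/8615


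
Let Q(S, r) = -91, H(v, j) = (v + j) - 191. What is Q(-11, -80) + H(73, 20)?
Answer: -189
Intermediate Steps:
H(v, j) = -191 + j + v (H(v, j) = (j + v) - 191 = -191 + j + v)
Q(-11, -80) + H(73, 20) = -91 + (-191 + 20 + 73) = -91 - 98 = -189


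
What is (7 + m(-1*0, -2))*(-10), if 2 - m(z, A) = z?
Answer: -90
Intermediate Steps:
m(z, A) = 2 - z
(7 + m(-1*0, -2))*(-10) = (7 + (2 - (-1)*0))*(-10) = (7 + (2 - 1*0))*(-10) = (7 + (2 + 0))*(-10) = (7 + 2)*(-10) = 9*(-10) = -90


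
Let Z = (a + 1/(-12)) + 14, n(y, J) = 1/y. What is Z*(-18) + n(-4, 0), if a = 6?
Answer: -1435/4 ≈ -358.75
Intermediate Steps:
Z = 239/12 (Z = (6 + 1/(-12)) + 14 = (6 + 1*(-1/12)) + 14 = (6 - 1/12) + 14 = 71/12 + 14 = 239/12 ≈ 19.917)
Z*(-18) + n(-4, 0) = (239/12)*(-18) + 1/(-4) = -717/2 - ¼ = -1435/4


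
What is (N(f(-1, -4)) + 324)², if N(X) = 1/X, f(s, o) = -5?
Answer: 2621161/25 ≈ 1.0485e+5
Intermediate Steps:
(N(f(-1, -4)) + 324)² = (1/(-5) + 324)² = (-⅕ + 324)² = (1619/5)² = 2621161/25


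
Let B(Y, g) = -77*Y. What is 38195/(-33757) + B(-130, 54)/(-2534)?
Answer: -31049550/6110017 ≈ -5.0817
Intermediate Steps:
38195/(-33757) + B(-130, 54)/(-2534) = 38195/(-33757) - 77*(-130)/(-2534) = 38195*(-1/33757) + 10010*(-1/2534) = -38195/33757 - 715/181 = -31049550/6110017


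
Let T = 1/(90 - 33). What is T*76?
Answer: 4/3 ≈ 1.3333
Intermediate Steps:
T = 1/57 ≈ 0.017544
T*76 = (1/57)*76 = 4/3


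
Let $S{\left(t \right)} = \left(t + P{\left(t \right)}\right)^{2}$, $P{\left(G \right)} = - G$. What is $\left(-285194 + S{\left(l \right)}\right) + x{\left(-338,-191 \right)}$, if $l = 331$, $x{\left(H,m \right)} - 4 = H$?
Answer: $-285528$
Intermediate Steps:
$x{\left(H,m \right)} = 4 + H$
$S{\left(t \right)} = 0$ ($S{\left(t \right)} = \left(t - t\right)^{2} = 0^{2} = 0$)
$\left(-285194 + S{\left(l \right)}\right) + x{\left(-338,-191 \right)} = \left(-285194 + 0\right) + \left(4 - 338\right) = -285194 - 334 = -285528$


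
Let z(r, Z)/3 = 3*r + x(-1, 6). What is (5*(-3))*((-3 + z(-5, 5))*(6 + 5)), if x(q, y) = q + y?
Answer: 5445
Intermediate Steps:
z(r, Z) = 15 + 9*r (z(r, Z) = 3*(3*r + (-1 + 6)) = 3*(3*r + 5) = 3*(5 + 3*r) = 15 + 9*r)
(5*(-3))*((-3 + z(-5, 5))*(6 + 5)) = (5*(-3))*((-3 + (15 + 9*(-5)))*(6 + 5)) = -15*(-3 + (15 - 45))*11 = -15*(-3 - 30)*11 = -(-495)*11 = -15*(-363) = 5445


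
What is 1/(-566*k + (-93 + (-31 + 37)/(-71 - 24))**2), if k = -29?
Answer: 9025/226299631 ≈ 3.9881e-5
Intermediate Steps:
1/(-566*k + (-93 + (-31 + 37)/(-71 - 24))**2) = 1/(-566*(-29) + (-93 + (-31 + 37)/(-71 - 24))**2) = 1/(16414 + (-93 + 6/(-95))**2) = 1/(16414 + (-93 + 6*(-1/95))**2) = 1/(16414 + (-93 - 6/95)**2) = 1/(16414 + (-8841/95)**2) = 1/(16414 + 78163281/9025) = 1/(226299631/9025) = 9025/226299631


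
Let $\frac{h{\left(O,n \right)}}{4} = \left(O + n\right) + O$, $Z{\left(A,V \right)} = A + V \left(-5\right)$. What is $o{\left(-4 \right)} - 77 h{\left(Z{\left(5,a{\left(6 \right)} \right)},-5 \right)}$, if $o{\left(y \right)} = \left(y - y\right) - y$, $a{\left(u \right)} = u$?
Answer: $16944$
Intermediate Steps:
$o{\left(y \right)} = - y$ ($o{\left(y \right)} = 0 - y = - y$)
$Z{\left(A,V \right)} = A - 5 V$
$h{\left(O,n \right)} = 4 n + 8 O$ ($h{\left(O,n \right)} = 4 \left(\left(O + n\right) + O\right) = 4 \left(n + 2 O\right) = 4 n + 8 O$)
$o{\left(-4 \right)} - 77 h{\left(Z{\left(5,a{\left(6 \right)} \right)},-5 \right)} = \left(-1\right) \left(-4\right) - 77 \left(4 \left(-5\right) + 8 \left(5 - 30\right)\right) = 4 - 77 \left(-20 + 8 \left(5 - 30\right)\right) = 4 - 77 \left(-20 + 8 \left(-25\right)\right) = 4 - 77 \left(-20 - 200\right) = 4 - -16940 = 4 + 16940 = 16944$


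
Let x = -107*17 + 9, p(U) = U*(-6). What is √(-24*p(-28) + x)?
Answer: I*√5842 ≈ 76.433*I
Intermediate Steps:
p(U) = -6*U
x = -1810 (x = -1819 + 9 = -1810)
√(-24*p(-28) + x) = √(-(-144)*(-28) - 1810) = √(-24*168 - 1810) = √(-4032 - 1810) = √(-5842) = I*√5842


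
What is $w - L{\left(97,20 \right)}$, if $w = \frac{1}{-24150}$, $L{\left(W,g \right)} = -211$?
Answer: $\frac{5095649}{24150} \approx 211.0$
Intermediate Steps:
$w = - \frac{1}{24150} \approx -4.1408 \cdot 10^{-5}$
$w - L{\left(97,20 \right)} = - \frac{1}{24150} - -211 = - \frac{1}{24150} + 211 = \frac{5095649}{24150}$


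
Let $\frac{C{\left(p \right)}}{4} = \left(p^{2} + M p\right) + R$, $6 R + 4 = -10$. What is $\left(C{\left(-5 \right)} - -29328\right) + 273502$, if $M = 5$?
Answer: $\frac{908462}{3} \approx 3.0282 \cdot 10^{5}$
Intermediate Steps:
$R = - \frac{7}{3}$ ($R = - \frac{2}{3} + \frac{1}{6} \left(-10\right) = - \frac{2}{3} - \frac{5}{3} = - \frac{7}{3} \approx -2.3333$)
$C{\left(p \right)} = - \frac{28}{3} + 4 p^{2} + 20 p$ ($C{\left(p \right)} = 4 \left(\left(p^{2} + 5 p\right) - \frac{7}{3}\right) = 4 \left(- \frac{7}{3} + p^{2} + 5 p\right) = - \frac{28}{3} + 4 p^{2} + 20 p$)
$\left(C{\left(-5 \right)} - -29328\right) + 273502 = \left(\left(- \frac{28}{3} + 4 \left(-5\right)^{2} + 20 \left(-5\right)\right) - -29328\right) + 273502 = \left(\left(- \frac{28}{3} + 4 \cdot 25 - 100\right) + 29328\right) + 273502 = \left(\left(- \frac{28}{3} + 100 - 100\right) + 29328\right) + 273502 = \left(- \frac{28}{3} + 29328\right) + 273502 = \frac{87956}{3} + 273502 = \frac{908462}{3}$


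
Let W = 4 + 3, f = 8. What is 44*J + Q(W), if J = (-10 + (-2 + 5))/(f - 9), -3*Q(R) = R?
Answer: 917/3 ≈ 305.67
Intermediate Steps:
W = 7
Q(R) = -R/3
J = 7 (J = (-10 + (-2 + 5))/(8 - 9) = (-10 + 3)/(-1) = -7*(-1) = 7)
44*J + Q(W) = 44*7 - 1/3*7 = 308 - 7/3 = 917/3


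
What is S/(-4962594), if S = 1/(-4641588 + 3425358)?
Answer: 1/6035655700620 ≈ 1.6568e-13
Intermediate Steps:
S = -1/1216230 (S = 1/(-1216230) = -1/1216230 ≈ -8.2221e-7)
S/(-4962594) = -1/1216230/(-4962594) = -1/1216230*(-1/4962594) = 1/6035655700620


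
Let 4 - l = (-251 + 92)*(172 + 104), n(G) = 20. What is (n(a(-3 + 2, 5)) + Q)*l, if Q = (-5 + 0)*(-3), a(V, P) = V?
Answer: 1536080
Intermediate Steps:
l = 43888 (l = 4 - (-251 + 92)*(172 + 104) = 4 - (-159)*276 = 4 - 1*(-43884) = 4 + 43884 = 43888)
Q = 15 (Q = -5*(-3) = 15)
(n(a(-3 + 2, 5)) + Q)*l = (20 + 15)*43888 = 35*43888 = 1536080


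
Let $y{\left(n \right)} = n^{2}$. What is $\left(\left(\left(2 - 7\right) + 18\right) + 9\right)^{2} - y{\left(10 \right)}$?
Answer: $384$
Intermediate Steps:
$\left(\left(\left(2 - 7\right) + 18\right) + 9\right)^{2} - y{\left(10 \right)} = \left(\left(\left(2 - 7\right) + 18\right) + 9\right)^{2} - 10^{2} = \left(\left(-5 + 18\right) + 9\right)^{2} - 100 = \left(13 + 9\right)^{2} - 100 = 22^{2} - 100 = 484 - 100 = 384$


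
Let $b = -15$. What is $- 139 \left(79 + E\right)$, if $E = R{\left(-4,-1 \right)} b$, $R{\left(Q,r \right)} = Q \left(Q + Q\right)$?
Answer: $55739$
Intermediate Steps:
$R{\left(Q,r \right)} = 2 Q^{2}$ ($R{\left(Q,r \right)} = Q 2 Q = 2 Q^{2}$)
$E = -480$ ($E = 2 \left(-4\right)^{2} \left(-15\right) = 2 \cdot 16 \left(-15\right) = 32 \left(-15\right) = -480$)
$- 139 \left(79 + E\right) = - 139 \left(79 - 480\right) = \left(-139\right) \left(-401\right) = 55739$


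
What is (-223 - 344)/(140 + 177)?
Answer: -567/317 ≈ -1.7886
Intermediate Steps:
(-223 - 344)/(140 + 177) = -567/317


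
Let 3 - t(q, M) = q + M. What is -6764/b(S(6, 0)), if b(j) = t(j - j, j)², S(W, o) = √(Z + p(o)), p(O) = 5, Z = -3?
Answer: -74404/49 - 40584*√2/49 ≈ -2689.8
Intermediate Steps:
t(q, M) = 3 - M - q (t(q, M) = 3 - (q + M) = 3 - (M + q) = 3 + (-M - q) = 3 - M - q)
S(W, o) = √2 (S(W, o) = √(-3 + 5) = √2)
b(j) = (3 - j)² (b(j) = (3 - j - (j - j))² = (3 - j - 1*0)² = (3 - j + 0)² = (3 - j)²)
-6764/b(S(6, 0)) = -6764/(-3 + √2)²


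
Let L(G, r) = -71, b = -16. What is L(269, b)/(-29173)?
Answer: 71/29173 ≈ 0.0024338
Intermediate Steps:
L(269, b)/(-29173) = -71/(-29173) = -71*(-1/29173) = 71/29173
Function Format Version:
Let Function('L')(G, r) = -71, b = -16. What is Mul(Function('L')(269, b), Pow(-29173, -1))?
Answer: Rational(71, 29173) ≈ 0.0024338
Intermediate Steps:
Mul(Function('L')(269, b), Pow(-29173, -1)) = Mul(-71, Pow(-29173, -1)) = Mul(-71, Rational(-1, 29173)) = Rational(71, 29173)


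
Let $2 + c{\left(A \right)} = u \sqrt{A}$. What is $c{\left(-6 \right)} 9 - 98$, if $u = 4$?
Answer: $-116 + 36 i \sqrt{6} \approx -116.0 + 88.182 i$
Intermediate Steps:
$c{\left(A \right)} = -2 + 4 \sqrt{A}$
$c{\left(-6 \right)} 9 - 98 = \left(-2 + 4 \sqrt{-6}\right) 9 - 98 = \left(-2 + 4 i \sqrt{6}\right) 9 - 98 = \left(-18 + 36 i \sqrt{6}\right) - 98 = -116 + 36 i \sqrt{6}$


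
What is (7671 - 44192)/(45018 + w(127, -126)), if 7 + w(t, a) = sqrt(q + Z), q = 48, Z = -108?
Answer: -1643846731/2025990181 + 73042*I*sqrt(15)/2025990181 ≈ -0.81138 + 0.00013963*I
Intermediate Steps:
w(t, a) = -7 + 2*I*sqrt(15) (w(t, a) = -7 + sqrt(48 - 108) = -7 + sqrt(-60) = -7 + 2*I*sqrt(15))
(7671 - 44192)/(45018 + w(127, -126)) = (7671 - 44192)/(45018 + (-7 + 2*I*sqrt(15))) = -36521/(45011 + 2*I*sqrt(15))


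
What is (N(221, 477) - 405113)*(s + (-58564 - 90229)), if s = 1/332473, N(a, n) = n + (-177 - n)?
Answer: 20049556510615520/332473 ≈ 6.0304e+10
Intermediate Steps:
N(a, n) = -177
s = 1/332473 ≈ 3.0078e-6
(N(221, 477) - 405113)*(s + (-58564 - 90229)) = (-177 - 405113)*(1/332473 + (-58564 - 90229)) = -405290*(1/332473 - 148793) = -405290*(-49469655088/332473) = 20049556510615520/332473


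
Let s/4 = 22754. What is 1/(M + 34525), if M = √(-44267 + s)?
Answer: 34525/1191928876 - √46749/1191928876 ≈ 2.8784e-5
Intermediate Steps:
s = 91016 (s = 4*22754 = 91016)
M = √46749 (M = √(-44267 + 91016) = √46749 ≈ 216.22)
1/(M + 34525) = 1/(√46749 + 34525) = 1/(34525 + √46749)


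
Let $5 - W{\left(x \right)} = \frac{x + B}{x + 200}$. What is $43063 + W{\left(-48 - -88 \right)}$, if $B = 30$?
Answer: $\frac{1033625}{24} \approx 43068.0$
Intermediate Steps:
$W{\left(x \right)} = 5 - \frac{30 + x}{200 + x}$ ($W{\left(x \right)} = 5 - \frac{x + 30}{x + 200} = 5 - \frac{30 + x}{200 + x}$)
$43063 + W{\left(-48 - -88 \right)} = 43063 + \frac{2 \left(485 + 2 \left(-48 - -88\right)\right)}{200 - -40} = 43063 + \frac{2 \left(485 + 2 \left(-48 + 88\right)\right)}{200 + \left(-48 + 88\right)} = 43063 + \frac{2 \left(485 + 2 \cdot 40\right)}{200 + 40} = 43063 + \frac{2 \left(485 + 80\right)}{240} = 43063 + 2 \cdot \frac{1}{240} \cdot 565 = 43063 + \frac{113}{24} = \frac{1033625}{24}$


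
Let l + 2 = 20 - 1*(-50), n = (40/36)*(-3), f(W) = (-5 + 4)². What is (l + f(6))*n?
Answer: -230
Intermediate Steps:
f(W) = 1 (f(W) = (-1)² = 1)
n = -10/3 (n = (40*(1/36))*(-3) = (10/9)*(-3) = -10/3 ≈ -3.3333)
l = 68 (l = -2 + (20 - 1*(-50)) = -2 + (20 + 50) = -2 + 70 = 68)
(l + f(6))*n = (68 + 1)*(-10/3) = 69*(-10/3) = -230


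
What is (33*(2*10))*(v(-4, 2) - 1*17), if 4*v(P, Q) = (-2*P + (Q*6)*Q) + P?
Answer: -6600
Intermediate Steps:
v(P, Q) = -P/4 + 3*Q**2/2 (v(P, Q) = ((-2*P + (Q*6)*Q) + P)/4 = ((-2*P + (6*Q)*Q) + P)/4 = ((-2*P + 6*Q**2) + P)/4 = (-P + 6*Q**2)/4 = -P/4 + 3*Q**2/2)
(33*(2*10))*(v(-4, 2) - 1*17) = (33*(2*10))*((-1/4*(-4) + (3/2)*2**2) - 1*17) = (33*20)*((1 + (3/2)*4) - 17) = 660*((1 + 6) - 17) = 660*(7 - 17) = 660*(-10) = -6600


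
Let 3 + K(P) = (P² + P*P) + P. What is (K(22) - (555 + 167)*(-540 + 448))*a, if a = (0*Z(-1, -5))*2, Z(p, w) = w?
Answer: 0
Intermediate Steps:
K(P) = -3 + P + 2*P² (K(P) = -3 + ((P² + P*P) + P) = -3 + ((P² + P²) + P) = -3 + (2*P² + P) = -3 + (P + 2*P²) = -3 + P + 2*P²)
a = 0 (a = (0*(-5))*2 = 0*2 = 0)
(K(22) - (555 + 167)*(-540 + 448))*a = ((-3 + 22 + 2*22²) - (555 + 167)*(-540 + 448))*0 = ((-3 + 22 + 2*484) - 722*(-92))*0 = ((-3 + 22 + 968) - 1*(-66424))*0 = (987 + 66424)*0 = 67411*0 = 0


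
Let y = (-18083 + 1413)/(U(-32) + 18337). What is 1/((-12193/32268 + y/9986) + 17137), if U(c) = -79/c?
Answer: 31517306051004/540100161589398199 ≈ 5.8355e-5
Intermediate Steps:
y = -533440/586863 (y = (-18083 + 1413)/(-79/(-32) + 18337) = -16670/(-79*(-1/32) + 18337) = -16670/(79/32 + 18337) = -16670/586863/32 = -16670*32/586863 = -533440/586863 ≈ -0.90897)
1/((-12193/32268 + y/9986) + 17137) = 1/((-12193/32268 - 533440/586863/9986) + 17137) = 1/((-12193*1/32268 - 533440/586863*1/9986) + 17137) = 1/((-12193/32268 - 266720/2930206959) + 17137) = 1/(-11912206657349/31517306051004 + 17137) = 1/(540100161589398199/31517306051004) = 31517306051004/540100161589398199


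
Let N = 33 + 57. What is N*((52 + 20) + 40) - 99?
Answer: 9981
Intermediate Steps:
N = 90
N*((52 + 20) + 40) - 99 = 90*((52 + 20) + 40) - 99 = 90*(72 + 40) - 99 = 90*112 - 99 = 10080 - 99 = 9981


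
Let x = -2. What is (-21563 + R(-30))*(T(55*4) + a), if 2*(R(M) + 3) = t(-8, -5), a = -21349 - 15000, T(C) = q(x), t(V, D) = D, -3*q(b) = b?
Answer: 1567958055/2 ≈ 7.8398e+8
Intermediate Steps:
q(b) = -b/3
T(C) = 2/3 (T(C) = -1/3*(-2) = 2/3)
a = -36349
R(M) = -11/2 (R(M) = -3 + (1/2)*(-5) = -3 - 5/2 = -11/2)
(-21563 + R(-30))*(T(55*4) + a) = (-21563 - 11/2)*(2/3 - 36349) = -43137/2*(-109045/3) = 1567958055/2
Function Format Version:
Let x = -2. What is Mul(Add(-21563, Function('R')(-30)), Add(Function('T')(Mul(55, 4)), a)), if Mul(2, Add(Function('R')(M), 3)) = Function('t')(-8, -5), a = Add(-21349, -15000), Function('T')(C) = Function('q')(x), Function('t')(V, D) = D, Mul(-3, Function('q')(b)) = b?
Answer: Rational(1567958055, 2) ≈ 7.8398e+8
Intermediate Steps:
Function('q')(b) = Mul(Rational(-1, 3), b)
Function('T')(C) = Rational(2, 3) (Function('T')(C) = Mul(Rational(-1, 3), -2) = Rational(2, 3))
a = -36349
Function('R')(M) = Rational(-11, 2) (Function('R')(M) = Add(-3, Mul(Rational(1, 2), -5)) = Add(-3, Rational(-5, 2)) = Rational(-11, 2))
Mul(Add(-21563, Function('R')(-30)), Add(Function('T')(Mul(55, 4)), a)) = Mul(Add(-21563, Rational(-11, 2)), Add(Rational(2, 3), -36349)) = Mul(Rational(-43137, 2), Rational(-109045, 3)) = Rational(1567958055, 2)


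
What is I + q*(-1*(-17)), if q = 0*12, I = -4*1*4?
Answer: -16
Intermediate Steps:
I = -16 (I = -4*4 = -16)
q = 0
I + q*(-1*(-17)) = -16 + 0*(-1*(-17)) = -16 + 0*17 = -16 + 0 = -16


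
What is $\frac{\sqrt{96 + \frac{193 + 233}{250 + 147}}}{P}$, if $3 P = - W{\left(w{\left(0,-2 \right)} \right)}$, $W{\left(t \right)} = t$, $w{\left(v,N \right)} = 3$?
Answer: $- \frac{3 \sqrt{1699954}}{397} \approx -9.8526$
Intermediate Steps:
$P = -1$ ($P = \frac{\left(-1\right) 3}{3} = \frac{1}{3} \left(-3\right) = -1$)
$\frac{\sqrt{96 + \frac{193 + 233}{250 + 147}}}{P} = \frac{\sqrt{96 + \frac{193 + 233}{250 + 147}}}{-1} = \sqrt{96 + \frac{426}{397}} \left(-1\right) = \sqrt{\frac{38538}{397}} \left(-1\right) = \frac{3 \sqrt{1699954}}{397} \left(-1\right) = - \frac{3 \sqrt{1699954}}{397}$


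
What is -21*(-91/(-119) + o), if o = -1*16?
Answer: 5439/17 ≈ 319.94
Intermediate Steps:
o = -16
-21*(-91/(-119) + o) = -21*(-91/(-119) - 16) = -21*(-91*(-1/119) - 16) = -21*(13/17 - 16) = -21*(-259/17) = 5439/17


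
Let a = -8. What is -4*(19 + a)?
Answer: -44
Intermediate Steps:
-4*(19 + a) = -4*(19 - 8) = -4*11 = -44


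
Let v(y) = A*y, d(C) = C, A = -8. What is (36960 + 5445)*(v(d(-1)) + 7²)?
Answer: 2417085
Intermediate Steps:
v(y) = -8*y
(36960 + 5445)*(v(d(-1)) + 7²) = (36960 + 5445)*(-8*(-1) + 7²) = 42405*(8 + 49) = 42405*57 = 2417085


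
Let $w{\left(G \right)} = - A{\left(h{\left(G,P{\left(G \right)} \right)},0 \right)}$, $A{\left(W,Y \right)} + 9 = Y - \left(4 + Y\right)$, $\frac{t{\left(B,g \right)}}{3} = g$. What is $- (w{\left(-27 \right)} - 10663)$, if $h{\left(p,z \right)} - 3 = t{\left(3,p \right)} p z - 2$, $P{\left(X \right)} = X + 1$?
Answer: $10650$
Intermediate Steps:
$t{\left(B,g \right)} = 3 g$
$P{\left(X \right)} = 1 + X$
$h{\left(p,z \right)} = 1 + 3 z p^{2}$ ($h{\left(p,z \right)} = 3 + \left(3 p p z - 2\right) = 3 + \left(3 p^{2} z - 2\right) = 3 + \left(3 z p^{2} - 2\right) = 3 + \left(-2 + 3 z p^{2}\right) = 1 + 3 z p^{2}$)
$A{\left(W,Y \right)} = -13$ ($A{\left(W,Y \right)} = -9 + \left(Y - \left(4 + Y\right)\right) = -9 - 4 = -13$)
$w{\left(G \right)} = 13$ ($w{\left(G \right)} = \left(-1\right) \left(-13\right) = 13$)
$- (w{\left(-27 \right)} - 10663) = - (13 - 10663) = \left(-1\right) \left(-10650\right) = 10650$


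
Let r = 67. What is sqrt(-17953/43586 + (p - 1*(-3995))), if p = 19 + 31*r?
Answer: sqrt(11570530161578)/43586 ≈ 78.042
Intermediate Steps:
p = 2096 (p = 19 + 31*67 = 19 + 2077 = 2096)
sqrt(-17953/43586 + (p - 1*(-3995))) = sqrt(-17953/43586 + (2096 - 1*(-3995))) = sqrt(-17953*1/43586 + (2096 + 3995)) = sqrt(-17953/43586 + 6091) = sqrt(265464373/43586) = sqrt(11570530161578)/43586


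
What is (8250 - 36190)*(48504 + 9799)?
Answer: -1628985820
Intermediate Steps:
(8250 - 36190)*(48504 + 9799) = -27940*58303 = -1628985820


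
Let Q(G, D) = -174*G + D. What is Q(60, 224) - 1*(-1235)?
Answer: -8981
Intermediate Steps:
Q(G, D) = D - 174*G
Q(60, 224) - 1*(-1235) = (224 - 174*60) - 1*(-1235) = (224 - 10440) + 1235 = -10216 + 1235 = -8981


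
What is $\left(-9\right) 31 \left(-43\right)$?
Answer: $11997$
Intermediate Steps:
$\left(-9\right) 31 \left(-43\right) = \left(-279\right) \left(-43\right) = 11997$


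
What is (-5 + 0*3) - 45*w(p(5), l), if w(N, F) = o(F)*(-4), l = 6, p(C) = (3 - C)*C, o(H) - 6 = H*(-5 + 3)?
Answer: -1085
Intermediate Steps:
o(H) = 6 - 2*H (o(H) = 6 + H*(-5 + 3) = 6 + H*(-2) = 6 - 2*H)
p(C) = C*(3 - C)
w(N, F) = -24 + 8*F (w(N, F) = (6 - 2*F)*(-4) = -24 + 8*F)
(-5 + 0*3) - 45*w(p(5), l) = (-5 + 0*3) - 45*(-24 + 8*6) = (-5 + 0) - 45*(-24 + 48) = -5 - 45*24 = -5 - 1080 = -1085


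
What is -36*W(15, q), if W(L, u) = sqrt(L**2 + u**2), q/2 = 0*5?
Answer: -540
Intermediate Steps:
q = 0 (q = 2*(0*5) = 2*0 = 0)
-36*W(15, q) = -36*sqrt(15**2 + 0**2) = -36*sqrt(225 + 0) = -36*sqrt(225) = -36*15 = -540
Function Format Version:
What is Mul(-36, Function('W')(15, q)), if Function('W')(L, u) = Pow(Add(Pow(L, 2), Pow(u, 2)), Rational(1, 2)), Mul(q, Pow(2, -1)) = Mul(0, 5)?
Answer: -540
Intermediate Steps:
q = 0 (q = Mul(2, Mul(0, 5)) = Mul(2, 0) = 0)
Mul(-36, Function('W')(15, q)) = Mul(-36, Pow(Add(Pow(15, 2), Pow(0, 2)), Rational(1, 2))) = Mul(-36, Pow(Add(225, 0), Rational(1, 2))) = Mul(-36, Pow(225, Rational(1, 2))) = Mul(-36, 15) = -540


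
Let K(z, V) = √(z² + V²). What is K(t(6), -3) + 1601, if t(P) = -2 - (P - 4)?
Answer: 1606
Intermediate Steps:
t(P) = 2 - P (t(P) = -2 - (-4 + P) = -2 + (4 - P) = 2 - P)
K(z, V) = √(V² + z²)
K(t(6), -3) + 1601 = √((-3)² + (2 - 1*6)²) + 1601 = √(9 + (2 - 6)²) + 1601 = √(9 + (-4)²) + 1601 = √(9 + 16) + 1601 = √25 + 1601 = 5 + 1601 = 1606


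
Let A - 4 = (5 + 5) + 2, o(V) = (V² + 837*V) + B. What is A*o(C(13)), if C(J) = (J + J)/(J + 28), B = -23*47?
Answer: -14787888/1681 ≈ -8797.1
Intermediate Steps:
B = -1081
C(J) = 2*J/(28 + J) (C(J) = (2*J)/(28 + J) = 2*J/(28 + J))
o(V) = -1081 + V² + 837*V (o(V) = (V² + 837*V) - 1081 = -1081 + V² + 837*V)
A = 16 (A = 4 + ((5 + 5) + 2) = 4 + (10 + 2) = 4 + 12 = 16)
A*o(C(13)) = 16*(-1081 + (2*13/(28 + 13))² + 837*(2*13/(28 + 13))) = 16*(-1081 + (2*13/41)² + 837*(2*13/41)) = 16*(-1081 + (2*13*(1/41))² + 837*(2*13*(1/41))) = 16*(-1081 + (26/41)² + 837*(26/41)) = 16*(-1081 + 676/1681 + 21762/41) = 16*(-924243/1681) = -14787888/1681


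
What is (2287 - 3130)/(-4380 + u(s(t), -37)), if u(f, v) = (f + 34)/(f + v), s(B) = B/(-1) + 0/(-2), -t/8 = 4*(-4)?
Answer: 139095/722606 ≈ 0.19249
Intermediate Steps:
t = 128 (t = -32*(-4) = -8*(-16) = 128)
s(B) = -B (s(B) = B*(-1) + 0*(-½) = -B + 0 = -B)
u(f, v) = (34 + f)/(f + v)
(2287 - 3130)/(-4380 + u(s(t), -37)) = (2287 - 3130)/(-4380 + (34 - 1*128)/(-1*128 - 37)) = -843/(-4380 + (34 - 128)/(-128 - 37)) = -843/(-4380 - 94/(-165)) = -843/(-4380 - 1/165*(-94)) = -843/(-4380 + 94/165) = -843/(-722606/165) = -843*(-165/722606) = 139095/722606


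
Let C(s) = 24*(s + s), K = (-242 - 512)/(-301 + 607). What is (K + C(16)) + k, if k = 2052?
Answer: 431083/153 ≈ 2817.5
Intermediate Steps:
K = -377/153 (K = -754/306 = -754*1/306 = -377/153 ≈ -2.4641)
C(s) = 48*s (C(s) = 24*(2*s) = 48*s)
(K + C(16)) + k = (-377/153 + 48*16) + 2052 = (-377/153 + 768) + 2052 = 117127/153 + 2052 = 431083/153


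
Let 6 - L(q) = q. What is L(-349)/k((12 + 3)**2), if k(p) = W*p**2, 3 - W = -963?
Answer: 71/9780750 ≈ 7.2592e-6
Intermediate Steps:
W = 966 (W = 3 - 1*(-963) = 3 + 963 = 966)
L(q) = 6 - q
k(p) = 966*p**2
L(-349)/k((12 + 3)**2) = (6 - 1*(-349))/((966*((12 + 3)**2)**2)) = (6 + 349)/((966*(15**2)**2)) = 355/((966*225**2)) = 355/((966*50625)) = 355/48903750 = 355*(1/48903750) = 71/9780750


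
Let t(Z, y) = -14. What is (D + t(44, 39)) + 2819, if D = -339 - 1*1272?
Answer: 1194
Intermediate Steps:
D = -1611 (D = -339 - 1272 = -1611)
(D + t(44, 39)) + 2819 = (-1611 - 14) + 2819 = -1625 + 2819 = 1194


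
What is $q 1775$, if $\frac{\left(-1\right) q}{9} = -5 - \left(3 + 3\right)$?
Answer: $175725$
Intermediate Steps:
$q = 99$ ($q = - 9 \left(-5 - \left(3 + 3\right)\right) = - 9 \left(-5 - 6\right) = \left(-9\right) \left(-11\right) = 99$)
$q 1775 = 99 \cdot 1775 = 175725$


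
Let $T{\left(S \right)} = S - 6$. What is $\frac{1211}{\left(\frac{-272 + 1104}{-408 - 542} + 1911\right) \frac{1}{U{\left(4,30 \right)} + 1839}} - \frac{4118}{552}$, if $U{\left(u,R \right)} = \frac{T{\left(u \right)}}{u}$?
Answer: $\frac{290015971619}{250417284} \approx 1158.1$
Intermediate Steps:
$T{\left(S \right)} = -6 + S$ ($T{\left(S \right)} = S - 6 = -6 + S$)
$U{\left(u,R \right)} = \frac{-6 + u}{u}$
$\frac{1211}{\left(\frac{-272 + 1104}{-408 - 542} + 1911\right) \frac{1}{U{\left(4,30 \right)} + 1839}} - \frac{4118}{552} = \frac{1211}{\left(\frac{-272 + 1104}{-408 - 542} + 1911\right) \frac{1}{\frac{-6 + 4}{4} + 1839}} - \frac{4118}{552} = \frac{1211}{\left(\frac{832}{-950} + 1911\right) \frac{1}{\frac{1}{4} \left(-2\right) + 1839}} - \frac{2059}{276} = \frac{1211}{\left(832 \left(- \frac{1}{950}\right) + 1911\right) \frac{1}{- \frac{1}{2} + 1839}} - \frac{2059}{276} = \frac{1211}{\left(- \frac{416}{475} + 1911\right) \frac{1}{\frac{3677}{2}}} - \frac{2059}{276} = \frac{1211}{\frac{907309}{475} \cdot \frac{2}{3677}} - \frac{2059}{276} = \frac{1211}{\frac{1814618}{1746575}} - \frac{2059}{276} = 1211 \cdot \frac{1746575}{1814618} - \frac{2059}{276} = \frac{2115102325}{1814618} - \frac{2059}{276} = \frac{290015971619}{250417284}$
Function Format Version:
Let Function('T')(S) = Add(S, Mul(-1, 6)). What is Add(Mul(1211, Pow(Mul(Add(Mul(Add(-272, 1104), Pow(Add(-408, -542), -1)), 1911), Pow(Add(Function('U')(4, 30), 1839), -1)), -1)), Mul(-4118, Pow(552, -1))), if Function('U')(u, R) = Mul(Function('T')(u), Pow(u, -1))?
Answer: Rational(290015971619, 250417284) ≈ 1158.1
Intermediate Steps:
Function('T')(S) = Add(-6, S) (Function('T')(S) = Add(S, -6) = Add(-6, S))
Function('U')(u, R) = Mul(Pow(u, -1), Add(-6, u)) (Function('U')(u, R) = Mul(Add(-6, u), Pow(u, -1)) = Mul(Pow(u, -1), Add(-6, u)))
Add(Mul(1211, Pow(Mul(Add(Mul(Add(-272, 1104), Pow(Add(-408, -542), -1)), 1911), Pow(Add(Function('U')(4, 30), 1839), -1)), -1)), Mul(-4118, Pow(552, -1))) = Add(Mul(1211, Pow(Mul(Add(Mul(Add(-272, 1104), Pow(Add(-408, -542), -1)), 1911), Pow(Add(Mul(Pow(4, -1), Add(-6, 4)), 1839), -1)), -1)), Mul(-4118, Pow(552, -1))) = Add(Mul(1211, Pow(Mul(Add(Mul(832, Pow(-950, -1)), 1911), Pow(Add(Mul(Rational(1, 4), -2), 1839), -1)), -1)), Mul(-4118, Rational(1, 552))) = Add(Mul(1211, Pow(Mul(Add(Mul(832, Rational(-1, 950)), 1911), Pow(Add(Rational(-1, 2), 1839), -1)), -1)), Rational(-2059, 276)) = Add(Mul(1211, Pow(Mul(Add(Rational(-416, 475), 1911), Pow(Rational(3677, 2), -1)), -1)), Rational(-2059, 276)) = Add(Mul(1211, Pow(Mul(Rational(907309, 475), Rational(2, 3677)), -1)), Rational(-2059, 276)) = Add(Mul(1211, Pow(Rational(1814618, 1746575), -1)), Rational(-2059, 276)) = Add(Mul(1211, Rational(1746575, 1814618)), Rational(-2059, 276)) = Add(Rational(2115102325, 1814618), Rational(-2059, 276)) = Rational(290015971619, 250417284)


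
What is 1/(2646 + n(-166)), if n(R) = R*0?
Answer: 1/2646 ≈ 0.00037793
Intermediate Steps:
n(R) = 0
1/(2646 + n(-166)) = 1/(2646 + 0) = 1/2646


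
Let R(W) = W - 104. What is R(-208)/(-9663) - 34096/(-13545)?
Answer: 111231896/43628445 ≈ 2.5495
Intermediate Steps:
R(W) = -104 + W
R(-208)/(-9663) - 34096/(-13545) = (-104 - 208)/(-9663) - 34096/(-13545) = -312*(-1/9663) - 34096*(-1/13545) = 104/3221 + 34096/13545 = 111231896/43628445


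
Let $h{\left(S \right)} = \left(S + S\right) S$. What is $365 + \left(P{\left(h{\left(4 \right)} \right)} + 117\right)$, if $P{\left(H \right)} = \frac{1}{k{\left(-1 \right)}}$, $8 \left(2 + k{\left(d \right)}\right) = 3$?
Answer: $\frac{6258}{13} \approx 481.38$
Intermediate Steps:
$h{\left(S \right)} = 2 S^{2}$ ($h{\left(S \right)} = 2 S S = 2 S^{2}$)
$k{\left(d \right)} = - \frac{13}{8}$ ($k{\left(d \right)} = -2 + \frac{1}{8} \cdot 3 = -2 + \frac{3}{8} = - \frac{13}{8}$)
$P{\left(H \right)} = - \frac{8}{13}$ ($P{\left(H \right)} = \frac{1}{- \frac{13}{8}} = - \frac{8}{13}$)
$365 + \left(P{\left(h{\left(4 \right)} \right)} + 117\right) = 365 + \left(- \frac{8}{13} + 117\right) = 365 + \frac{1513}{13} = \frac{6258}{13}$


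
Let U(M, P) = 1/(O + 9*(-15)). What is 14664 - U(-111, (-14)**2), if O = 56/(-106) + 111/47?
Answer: 4864315243/331718 ≈ 14664.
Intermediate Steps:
O = 4567/2491 (O = 56*(-1/106) + 111*(1/47) = -28/53 + 111/47 = 4567/2491 ≈ 1.8334)
U(M, P) = -2491/331718 (U(M, P) = 1/(4567/2491 + 9*(-15)) = 1/(4567/2491 - 135) = 1/(-331718/2491) = -2491/331718)
14664 - U(-111, (-14)**2) = 14664 - 1*(-2491/331718) = 14664 + 2491/331718 = 4864315243/331718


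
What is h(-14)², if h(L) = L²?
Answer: 38416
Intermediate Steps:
h(-14)² = ((-14)²)² = 196² = 38416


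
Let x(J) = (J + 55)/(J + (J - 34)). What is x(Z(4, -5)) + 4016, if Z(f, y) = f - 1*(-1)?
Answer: 8027/2 ≈ 4013.5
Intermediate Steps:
Z(f, y) = 1 + f (Z(f, y) = f + 1 = 1 + f)
x(J) = (55 + J)/(-34 + 2*J) (x(J) = (55 + J)/(J + (-34 + J)) = (55 + J)/(-34 + 2*J))
x(Z(4, -5)) + 4016 = (55 + (1 + 4))/(2*(-17 + (1 + 4))) + 4016 = (55 + 5)/(2*(-17 + 5)) + 4016 = (½)*60/(-12) + 4016 = (½)*(-1/12)*60 + 4016 = -5/2 + 4016 = 8027/2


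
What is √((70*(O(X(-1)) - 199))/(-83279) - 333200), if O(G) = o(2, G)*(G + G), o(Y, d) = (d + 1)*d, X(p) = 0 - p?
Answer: 5*I*√1886425652786/11897 ≈ 577.23*I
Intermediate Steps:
X(p) = -p
o(Y, d) = d*(1 + d) (o(Y, d) = (1 + d)*d = d*(1 + d))
O(G) = 2*G²*(1 + G) (O(G) = (G*(1 + G))*(G + G) = (G*(1 + G))*(2*G) = 2*G²*(1 + G))
√((70*(O(X(-1)) - 199))/(-83279) - 333200) = √((70*(2*(-1*(-1))²*(1 - 1*(-1)) - 199))/(-83279) - 333200) = √((70*(2*1²*(1 + 1) - 199))*(-1/83279) - 333200) = √((70*(2*1*2 - 199))*(-1/83279) - 333200) = √((70*(4 - 199))*(-1/83279) - 333200) = √((70*(-195))*(-1/83279) - 333200) = √(-13650*(-1/83279) - 333200) = √(1950/11897 - 333200) = √(-3964078450/11897) = 5*I*√1886425652786/11897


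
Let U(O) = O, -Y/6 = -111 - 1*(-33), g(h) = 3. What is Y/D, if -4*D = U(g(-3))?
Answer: -624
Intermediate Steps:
Y = 468 (Y = -6*(-111 - 1*(-33)) = -6*(-111 + 33) = -6*(-78) = 468)
D = -3/4 (D = -1/4*3 = -3/4 ≈ -0.75000)
Y/D = 468/(-3/4) = 468*(-4/3) = -624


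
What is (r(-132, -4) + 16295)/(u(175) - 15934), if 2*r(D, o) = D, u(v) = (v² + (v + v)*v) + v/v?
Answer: 16229/75942 ≈ 0.21370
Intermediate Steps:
u(v) = 1 + 3*v² (u(v) = (v² + (2*v)*v) + 1 = (v² + 2*v²) + 1 = 3*v² + 1 = 1 + 3*v²)
r(D, o) = D/2
(r(-132, -4) + 16295)/(u(175) - 15934) = ((½)*(-132) + 16295)/((1 + 3*175²) - 15934) = (-66 + 16295)/((1 + 3*30625) - 15934) = 16229/((1 + 91875) - 15934) = 16229/(91876 - 15934) = 16229/75942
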